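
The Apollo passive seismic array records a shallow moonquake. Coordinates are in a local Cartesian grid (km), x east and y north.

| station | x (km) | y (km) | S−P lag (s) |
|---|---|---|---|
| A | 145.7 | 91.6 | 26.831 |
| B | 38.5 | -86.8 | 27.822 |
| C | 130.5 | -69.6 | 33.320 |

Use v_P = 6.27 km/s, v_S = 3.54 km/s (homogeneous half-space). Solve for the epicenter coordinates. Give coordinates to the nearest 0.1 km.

x ≈ -71.6 km, y ≈ 110.8 km

Distance from S−P lag: d = Δt · v_P v_S / (v_P − v_S) = Δt · (6.27·3.54)/(6.27−3.54) ≈ 8.1303·Δt.
So d_A = 218.14, d_B = 226.20, d_C = 270.90 km.
Circle about each station: (x − 145.7)² + (y − 91.6)² = 218.14²; (x − 38.5)² + (y + 86.8)² = 226.20²; (x − 130.5)² + (y + 69.6)² = 270.90².
Subtracting the A equation from the B and C equations removes the quadratic terms:
-214.4 x − 356.8 y = -24183.94
-30.4 x − 322.4 y = -33546.39
Solving the 2×2 system: x ≈ -71.6, y ≈ 110.8 km.
Check against A (with the unrounded x, y): √((x − 145.7)²+(y − 91.6)²) = 218.15 ≈ 218.14 km. ✓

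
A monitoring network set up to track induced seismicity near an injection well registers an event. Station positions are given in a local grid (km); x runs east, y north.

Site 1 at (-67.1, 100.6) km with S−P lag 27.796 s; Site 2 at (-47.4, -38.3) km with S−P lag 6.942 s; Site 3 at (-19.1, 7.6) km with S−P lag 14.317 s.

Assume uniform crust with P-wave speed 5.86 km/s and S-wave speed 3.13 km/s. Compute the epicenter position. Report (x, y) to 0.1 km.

x ≈ -45.5 km, y ≈ -84.9 km

Distance from S−P lag: d = Δt · v_P v_S / (v_P − v_S) = Δt · (5.86·3.13)/(5.86−3.13) ≈ 6.7186·Δt.
So d_Site 1 = 186.75, d_Site 2 = 46.64, d_Site 3 = 96.19 km.
Circle about each station: (x + 67.1)² + (y − 100.6)² = 186.75²; (x + 47.4)² + (y + 38.3)² = 46.64²; (x + 19.1)² + (y − 7.6)² = 96.19².
Subtracting the Site 1 equation from the Site 2 and Site 3 equations removes the quadratic terms:
39.4 x − 277.8 y = 21791.15
96.0 x − 186.0 y = 11422.85
Solving the 2×2 system: x ≈ -45.5, y ≈ -84.9 km.
Check against Site 1 (with the unrounded x, y): √((x + 67.1)²+(y − 100.6)²) = 186.75 ≈ 186.75 km. ✓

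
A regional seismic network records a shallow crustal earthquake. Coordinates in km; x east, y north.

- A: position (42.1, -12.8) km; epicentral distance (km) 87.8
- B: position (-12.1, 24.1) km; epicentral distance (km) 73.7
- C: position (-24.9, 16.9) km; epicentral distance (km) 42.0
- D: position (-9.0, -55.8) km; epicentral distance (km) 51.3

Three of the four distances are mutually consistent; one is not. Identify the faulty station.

Solve using three stations at a time. Using A, C, D (subtract circle equations pairwise → linear system) gives (x, y) ≈ (-45.4, -19.7).
Distances from that point to each station vs reported:
  A: calculated 87.8 vs reported 87.8 → residual 0.0 km
  B: calculated 55.0 vs reported 73.7 → residual 18.7 km
  C: calculated 42.0 vs reported 42.0 → residual 0.0 km
  D: calculated 51.3 vs reported 51.3 → residual 0.0 km
A, C, D are mutually consistent (residuals ≈ 0); B is off by 18.7 km.

B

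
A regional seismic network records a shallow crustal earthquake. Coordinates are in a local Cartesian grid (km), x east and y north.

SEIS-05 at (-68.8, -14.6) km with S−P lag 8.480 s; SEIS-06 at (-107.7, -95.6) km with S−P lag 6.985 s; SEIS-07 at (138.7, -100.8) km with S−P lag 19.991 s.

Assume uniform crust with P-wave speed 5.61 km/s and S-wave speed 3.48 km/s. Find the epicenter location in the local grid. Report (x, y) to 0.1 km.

Distance from S−P lag: d = Δt · v_P v_S / (v_P − v_S) = Δt · (5.61·3.48)/(5.61−3.48) ≈ 9.1656·Δt.
So d_SEIS-05 = 77.72, d_SEIS-06 = 64.02, d_SEIS-07 = 183.23 km.
Circle about each station: (x + 68.8)² + (y + 14.6)² = 77.72²; (x + 107.7)² + (y + 95.6)² = 64.02²; (x − 138.7)² + (y + 100.8)² = 183.23².
Subtracting pairs of circle equations eliminates x²+y² and gives linear equations (the radical axes):
-77.8 x − 162.0 y = 17733.89
415.0 x − 172.4 y = -3081.10
Solving the 2×2 system: x ≈ -44.1, y ≈ -88.3 km.
Check against SEIS-05 (with the unrounded x, y): √((x + 68.8)²+(y + 14.6)²) = 77.72 ≈ 77.72 km. ✓

(-44.1, -88.3)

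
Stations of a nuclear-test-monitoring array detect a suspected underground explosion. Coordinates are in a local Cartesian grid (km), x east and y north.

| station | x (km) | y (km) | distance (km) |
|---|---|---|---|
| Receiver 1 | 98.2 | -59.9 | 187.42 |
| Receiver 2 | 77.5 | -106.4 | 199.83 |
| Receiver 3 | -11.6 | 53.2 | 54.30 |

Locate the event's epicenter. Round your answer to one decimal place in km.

Circle about each station: (x − 98.2)² + (y + 59.9)² = 187.42²; (x − 77.5)² + (y + 106.4)² = 199.83²; (x + 11.6)² + (y − 53.2)² = 54.30².
Subtracting the Receiver 1 equation from the Receiver 2 and Receiver 3 equations removes the quadratic terms:
-41.4 x − 93.0 y = -709.81
-219.6 x + 226.2 y = 21911.32
Solving the 2×2 system: x ≈ -63.0, y ≈ 35.7 km.

(-63.0, 35.7)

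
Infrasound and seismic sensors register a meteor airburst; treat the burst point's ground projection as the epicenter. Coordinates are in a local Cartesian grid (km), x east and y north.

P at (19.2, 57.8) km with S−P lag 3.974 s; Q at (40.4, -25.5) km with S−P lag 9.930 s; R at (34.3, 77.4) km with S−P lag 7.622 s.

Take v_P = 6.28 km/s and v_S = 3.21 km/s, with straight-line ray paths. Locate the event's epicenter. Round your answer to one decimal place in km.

x ≈ 11.4 km, y ≈ 32.9 km

Distance from S−P lag: d = Δt · v_P v_S / (v_P − v_S) = Δt · (6.28·3.21)/(6.28−3.21) ≈ 6.5664·Δt.
So d_P = 26.09, d_Q = 65.20, d_R = 50.05 km.
Circle about each station: (x − 19.2)² + (y − 57.8)² = 26.09²; (x − 40.4)² + (y + 25.5)² = 65.20²; (x − 34.3)² + (y − 77.4)² = 50.05².
Subtracting the P equation from the Q and R equations removes the quadratic terms:
42.4 x − 166.6 y = -4997.42
30.2 x + 39.2 y = 1633.46
Solving the 2×2 system: x ≈ 11.4, y ≈ 32.9 km.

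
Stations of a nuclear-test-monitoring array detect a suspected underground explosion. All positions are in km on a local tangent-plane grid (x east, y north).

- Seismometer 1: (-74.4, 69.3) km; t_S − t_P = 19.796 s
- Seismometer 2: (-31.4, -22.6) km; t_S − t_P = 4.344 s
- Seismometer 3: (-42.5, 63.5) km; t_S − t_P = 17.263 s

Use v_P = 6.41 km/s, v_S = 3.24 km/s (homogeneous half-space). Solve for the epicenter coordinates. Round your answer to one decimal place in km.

-15.8 km east, -46.4 km north

Distance from S−P lag: d = Δt · v_P v_S / (v_P − v_S) = Δt · (6.41·3.24)/(6.41−3.24) ≈ 6.5515·Δt.
So d_Seismometer 1 = 129.69, d_Seismometer 2 = 28.46, d_Seismometer 3 = 113.10 km.
Circle about each station: (x + 74.4)² + (y − 69.3)² = 129.69²; (x + 31.4)² + (y + 22.6)² = 28.46²; (x + 42.5)² + (y − 63.5)² = 113.10².
Subtracting the Seismometer 1 equation from the Seismometer 2 and Seismometer 3 equations removes the quadratic terms:
86.0 x − 183.8 y = 7168.39
63.8 x − 11.6 y = -471.46
Solving the 2×2 system: x ≈ -15.8, y ≈ -46.4 km.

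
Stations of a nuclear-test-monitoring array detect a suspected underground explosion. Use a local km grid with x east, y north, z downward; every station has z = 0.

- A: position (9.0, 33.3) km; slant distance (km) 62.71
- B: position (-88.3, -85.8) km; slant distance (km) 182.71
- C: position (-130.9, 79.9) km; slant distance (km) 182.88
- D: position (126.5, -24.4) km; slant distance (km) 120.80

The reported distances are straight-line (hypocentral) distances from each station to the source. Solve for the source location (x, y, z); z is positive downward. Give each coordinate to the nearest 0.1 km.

x ≈ 37.2 km, y ≈ 34.6 km, depth ≈ 56.0 km

Each station gives a sphere (x−x_i)² + (y−y_i)² + z² = d_i² (stations at z=0).
Subtracting the A sphere from B and C: z² cancels, leaving linear equations in x and y:
-194.6 x − 238.2 y = -15481.76
-279.8 x + 93.2 y = -7183.62
Solving: x ≈ 37.200, y ≈ 34.604 km (keep extra digits for the depth step; rounded: 37.2, 34.6).
Then from the A sphere: z² = 62.71² − (x − 9.0)² − (y − 33.3)² with x = 37.200, y = 34.604, so z ≈ 55.996 ≈ 56.0 km.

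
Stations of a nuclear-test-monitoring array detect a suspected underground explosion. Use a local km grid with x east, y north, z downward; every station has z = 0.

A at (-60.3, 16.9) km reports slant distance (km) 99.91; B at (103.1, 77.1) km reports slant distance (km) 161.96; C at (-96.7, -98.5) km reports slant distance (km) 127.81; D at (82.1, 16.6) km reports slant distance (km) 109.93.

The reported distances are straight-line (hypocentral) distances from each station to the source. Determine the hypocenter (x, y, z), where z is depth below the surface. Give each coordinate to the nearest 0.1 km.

x ≈ 3.4 km, y ≈ -39.1 km, depth ≈ 52.8 km

Each station gives a sphere (x−x_i)² + (y−y_i)² + z² = d_i² (stations at z=0).
Subtracting the A sphere from B and C: z² cancels, leaving linear equations in x and y:
326.8 x + 120.4 y = -3596.71
-72.8 x − 230.8 y = 8778.05
Solving: x ≈ 3.402, y ≈ -39.106 km (keep extra digits for the depth step; rounded: 3.4, -39.1).
Then from the A sphere: z² = 99.91² − (x + 60.3)² − (y − 16.9)² with x = 3.402, y = -39.106, so z ≈ 52.796 ≈ 52.8 km.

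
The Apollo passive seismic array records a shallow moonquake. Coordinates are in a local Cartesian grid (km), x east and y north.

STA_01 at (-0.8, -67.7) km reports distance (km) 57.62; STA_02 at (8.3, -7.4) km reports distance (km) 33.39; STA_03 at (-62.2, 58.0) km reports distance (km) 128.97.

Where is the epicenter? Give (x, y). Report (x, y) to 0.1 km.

x ≈ 37.1 km, y ≈ -24.3 km

Circle about each station: (x + 0.8)² + (y + 67.7)² = 57.62²; (x − 8.3)² + (y + 7.4)² = 33.39²; (x + 62.2)² + (y − 58.0)² = 128.97².
Subtracting the STA_01 equation from the STA_02 and STA_03 equations removes the quadratic terms:
18.2 x + 120.6 y = -2255.11
-122.8 x + 251.4 y = -10664.29
Solving the 2×2 system: x ≈ 37.1, y ≈ -24.3 km.
Check against STA_01 (with the unrounded x, y): √((x + 0.8)²+(y + 67.7)²) = 57.62 ≈ 57.62 km. ✓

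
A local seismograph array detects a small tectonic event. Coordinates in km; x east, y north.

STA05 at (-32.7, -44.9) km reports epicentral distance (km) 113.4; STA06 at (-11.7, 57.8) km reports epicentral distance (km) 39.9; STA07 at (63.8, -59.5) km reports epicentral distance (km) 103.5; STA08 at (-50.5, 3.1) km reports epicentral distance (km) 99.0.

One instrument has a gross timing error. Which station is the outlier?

Solve using three stations at a time. Using STA05, STA07, STA08 (subtract circle equations pairwise → linear system) gives (x, y) ≈ (40.9, 41.5).
Distances from that point to each station vs reported:
  STA05: calculated 113.5 vs reported 113.4 → residual 0.1 km
  STA06: calculated 55.0 vs reported 39.9 → residual 15.1 km
  STA07: calculated 103.6 vs reported 103.5 → residual 0.1 km
  STA08: calculated 99.1 vs reported 99.0 → residual 0.1 km
STA05, STA07, STA08 are mutually consistent (residuals ≈ 0); STA06 is off by 15.1 km.

STA06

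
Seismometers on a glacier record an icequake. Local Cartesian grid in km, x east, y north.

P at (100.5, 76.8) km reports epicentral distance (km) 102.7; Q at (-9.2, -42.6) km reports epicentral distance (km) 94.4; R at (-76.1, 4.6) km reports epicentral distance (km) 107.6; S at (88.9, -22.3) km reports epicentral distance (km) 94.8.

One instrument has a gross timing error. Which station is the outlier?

P

Solve using three stations at a time. Using Q, R, S (subtract circle equations pairwise → linear system) gives (x, y) ≈ (23.2, 46.1).
Distances from that point to each station vs reported:
  P: calculated 83.2 vs reported 102.7 → residual 19.5 km
  Q: calculated 94.4 vs reported 94.4 → residual 0.0 km
  R: calculated 107.6 vs reported 107.6 → residual 0.0 km
  S: calculated 94.8 vs reported 94.8 → residual 0.0 km
Q, R, S are mutually consistent (residuals ≈ 0); P is off by 19.5 km.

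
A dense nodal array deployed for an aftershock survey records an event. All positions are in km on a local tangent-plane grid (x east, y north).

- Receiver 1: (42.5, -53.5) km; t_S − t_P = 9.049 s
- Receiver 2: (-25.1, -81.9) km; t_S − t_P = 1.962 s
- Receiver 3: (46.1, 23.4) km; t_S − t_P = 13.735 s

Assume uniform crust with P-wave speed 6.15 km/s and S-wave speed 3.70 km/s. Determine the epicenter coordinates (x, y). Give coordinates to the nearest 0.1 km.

-39.7 km east, -71.0 km north

Distance from S−P lag: d = Δt · v_P v_S / (v_P − v_S) = Δt · (6.15·3.70)/(6.15−3.70) ≈ 9.2878·Δt.
So d_Receiver 1 = 84.04, d_Receiver 2 = 18.22, d_Receiver 3 = 127.57 km.
Circle about each station: (x − 42.5)² + (y + 53.5)² = 84.04²; (x + 25.1)² + (y + 81.9)² = 18.22²; (x − 46.1)² + (y − 23.4)² = 127.57².
Subtracting pairs of circle equations eliminates x²+y² and gives linear equations (the radical axes):
-135.2 x − 56.8 y = 9399.87
7.2 x + 153.8 y = -11207.11
Solving the 2×2 system: x ≈ -39.7, y ≈ -71.0 km.
Check against Receiver 1 (with the unrounded x, y): √((x − 42.5)²+(y + 53.5)²) = 84.04 ≈ 84.04 km. ✓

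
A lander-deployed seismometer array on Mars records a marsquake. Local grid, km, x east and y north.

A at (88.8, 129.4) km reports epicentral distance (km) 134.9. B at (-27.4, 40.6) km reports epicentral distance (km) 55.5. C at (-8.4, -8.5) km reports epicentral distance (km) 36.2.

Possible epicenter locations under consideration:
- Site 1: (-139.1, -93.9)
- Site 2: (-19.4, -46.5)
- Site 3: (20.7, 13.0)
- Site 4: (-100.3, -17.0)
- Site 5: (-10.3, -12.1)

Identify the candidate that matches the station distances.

For each candidate, compare |candidate − station| to the reported distance:
Site 1: residuals A 184.2, B 119.3, C 119.9 → max 184.2 km
Site 2: residuals A 71.6, B 32.0, C 3.4 → max 71.6 km
Site 3: residuals A 0.0, B 0.0, C 0.0 → max 0.0 km
Site 4: residuals A 104.2, B 37.4, C 56.1 → max 104.2 km
Site 5: residuals A 37.9, B 0.1, C 32.1 → max 37.9 km
Only Site 3 has all residuals ≈ 0.

Site 3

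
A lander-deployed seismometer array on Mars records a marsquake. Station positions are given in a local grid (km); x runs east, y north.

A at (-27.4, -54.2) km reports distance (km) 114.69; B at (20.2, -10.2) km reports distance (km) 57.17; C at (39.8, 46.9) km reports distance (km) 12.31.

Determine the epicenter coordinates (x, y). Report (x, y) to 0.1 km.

Circle about each station: (x + 27.4)² + (y + 54.2)² = 114.69²; (x − 20.2)² + (y + 10.2)² = 57.17²; (x − 39.8)² + (y − 46.9)² = 12.31².
Subtracting pairs of circle equations eliminates x²+y² and gives linear equations (the radical axes):
95.2 x + 88.0 y = 6709.07
134.4 x + 202.2 y = 13097.51
Solving the 2×2 system: x ≈ 27.5, y ≈ 46.5 km.

x ≈ 27.5 km, y ≈ 46.5 km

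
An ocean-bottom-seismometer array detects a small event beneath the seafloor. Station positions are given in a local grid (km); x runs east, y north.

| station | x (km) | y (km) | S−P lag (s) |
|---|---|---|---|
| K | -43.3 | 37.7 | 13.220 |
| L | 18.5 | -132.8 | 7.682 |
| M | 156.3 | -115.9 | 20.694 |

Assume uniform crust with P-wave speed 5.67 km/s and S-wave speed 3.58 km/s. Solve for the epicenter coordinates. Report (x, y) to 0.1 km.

(-43.1, -90.7)

Distance from S−P lag: d = Δt · v_P v_S / (v_P − v_S) = Δt · (5.67·3.58)/(5.67−3.58) ≈ 9.7122·Δt.
So d_K = 128.40, d_L = 74.61, d_M = 200.99 km.
Circle about each station: (x + 43.3)² + (y − 37.7)² = 128.40²; (x − 18.5)² + (y + 132.8)² = 74.61²; (x − 156.3)² + (y + 115.9)² = 200.99².
Subtracting pairs of circle equations eliminates x²+y² and gives linear equations (the radical axes):
123.6 x − 341.0 y = 25601.82
399.2 x − 307.2 y = 10655.90
Solving the 2×2 system: x ≈ -43.1, y ≈ -90.7 km.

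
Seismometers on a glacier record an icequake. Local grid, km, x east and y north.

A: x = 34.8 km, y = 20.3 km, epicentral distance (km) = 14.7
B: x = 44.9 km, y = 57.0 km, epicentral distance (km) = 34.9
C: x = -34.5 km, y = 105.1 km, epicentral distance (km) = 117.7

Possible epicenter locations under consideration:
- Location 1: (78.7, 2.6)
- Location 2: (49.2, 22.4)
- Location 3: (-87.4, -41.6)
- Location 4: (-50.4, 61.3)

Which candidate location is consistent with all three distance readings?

Location 2

For each candidate, compare |candidate − station| to the reported distance:
Location 1: residuals A 32.6, B 29.1, C 35.0 → max 35.0 km
Location 2: residuals A 0.1, B 0.0, C 0.0 → max 0.1 km
Location 3: residuals A 122.3, B 130.1, C 38.2 → max 130.1 km
Location 4: residuals A 79.9, B 60.5, C 71.1 → max 79.9 km
Only Location 2 has all residuals ≈ 0.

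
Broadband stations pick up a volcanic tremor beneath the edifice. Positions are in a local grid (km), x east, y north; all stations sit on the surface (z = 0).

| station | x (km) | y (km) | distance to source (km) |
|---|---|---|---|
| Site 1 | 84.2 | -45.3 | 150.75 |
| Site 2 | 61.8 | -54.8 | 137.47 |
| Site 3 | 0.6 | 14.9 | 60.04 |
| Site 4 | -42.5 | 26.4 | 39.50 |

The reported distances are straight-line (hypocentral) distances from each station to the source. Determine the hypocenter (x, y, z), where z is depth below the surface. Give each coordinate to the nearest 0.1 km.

x ≈ -43.8 km, y ≈ 23.9 km, depth ≈ 39.4 km

Each station gives a sphere (x−x_i)² + (y−y_i)² + z² = d_i² (stations at z=0).
Subtracting the Site 1 sphere from Site 2 and Site 3: z² cancels, leaving linear equations in x and y:
-44.8 x − 19.0 y = 1508.11
-167.2 x + 120.4 y = 10201.40
Solving: x ≈ -43.801, y ≈ 23.903 km (keep extra digits for the depth step; rounded: -43.8, 23.9).
Then from the Site 1 sphere: z² = 150.75² − (x − 84.2)² − (y + 45.3)² with x = -43.801, y = 23.903, so z ≈ 39.399 ≈ 39.4 km.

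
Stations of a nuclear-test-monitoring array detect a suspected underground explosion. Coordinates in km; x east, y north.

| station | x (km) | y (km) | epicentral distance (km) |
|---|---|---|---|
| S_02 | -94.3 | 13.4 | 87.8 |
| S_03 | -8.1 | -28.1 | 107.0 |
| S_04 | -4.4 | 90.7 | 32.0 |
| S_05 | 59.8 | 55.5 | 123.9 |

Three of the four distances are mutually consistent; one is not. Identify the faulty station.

S_05

Solve using three stations at a time. Using S_02, S_03, S_04 (subtract circle equations pairwise → linear system) gives (x, y) ≈ (-32.8, 76.0).
Distances from that point to each station vs reported:
  S_02: calculated 87.8 vs reported 87.8 → residual 0.0 km
  S_03: calculated 107.0 vs reported 107.0 → residual 0.0 km
  S_04: calculated 31.9 vs reported 32.0 → residual 0.1 km
  S_05: calculated 94.8 vs reported 123.9 → residual 29.1 km
S_02, S_03, S_04 are mutually consistent (residuals ≈ 0); S_05 is off by 29.1 km.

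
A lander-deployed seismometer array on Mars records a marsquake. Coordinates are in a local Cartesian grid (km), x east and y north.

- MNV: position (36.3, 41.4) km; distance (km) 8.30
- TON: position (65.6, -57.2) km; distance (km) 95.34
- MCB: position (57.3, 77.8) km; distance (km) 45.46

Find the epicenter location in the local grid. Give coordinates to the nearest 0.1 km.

(41.7, 35.1)

Circle about each station: (x − 36.3)² + (y − 41.4)² = 8.30²; (x − 65.6)² + (y + 57.2)² = 95.34²; (x − 57.3)² + (y − 77.8)² = 45.46².
Subtracting pairs of circle equations eliminates x²+y² and gives linear equations (the radical axes):
58.6 x − 197.2 y = -4477.28
42.0 x + 72.8 y = 4306.76
Solving the 2×2 system: x ≈ 41.7, y ≈ 35.1 km.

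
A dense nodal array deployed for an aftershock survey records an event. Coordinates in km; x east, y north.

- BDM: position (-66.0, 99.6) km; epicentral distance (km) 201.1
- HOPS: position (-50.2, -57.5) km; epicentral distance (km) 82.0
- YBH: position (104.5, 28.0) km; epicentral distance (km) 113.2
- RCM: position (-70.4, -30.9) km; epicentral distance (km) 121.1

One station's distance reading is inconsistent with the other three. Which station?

HOPS

Solve using three stations at a time. Using BDM, YBH, RCM (subtract circle equations pairwise → linear system) gives (x, y) ≈ (44.8, -68.2).
Distances from that point to each station vs reported:
  BDM: calculated 201.1 vs reported 201.1 → residual 0.0 km
  HOPS: calculated 95.6 vs reported 82.0 → residual 13.6 km
  YBH: calculated 113.2 vs reported 113.2 → residual 0.0 km
  RCM: calculated 121.1 vs reported 121.1 → residual 0.0 km
BDM, YBH, RCM are mutually consistent (residuals ≈ 0); HOPS is off by 13.6 km.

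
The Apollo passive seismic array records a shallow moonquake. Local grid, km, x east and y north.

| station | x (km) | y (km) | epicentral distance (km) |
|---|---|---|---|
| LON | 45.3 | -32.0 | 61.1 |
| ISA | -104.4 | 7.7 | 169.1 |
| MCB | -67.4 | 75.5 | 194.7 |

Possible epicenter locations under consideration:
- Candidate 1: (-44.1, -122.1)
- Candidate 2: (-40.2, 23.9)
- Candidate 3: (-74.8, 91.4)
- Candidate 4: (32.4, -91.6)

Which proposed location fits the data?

For each candidate, compare |candidate − station| to the reported distance:
Candidate 1: residuals LON 65.8, ISA 26.0, MCB 4.3 → max 65.8 km
Candidate 2: residuals LON 41.1, ISA 102.9, MCB 136.4 → max 136.4 km
Candidate 3: residuals LON 111.1, ISA 80.3, MCB 177.2 → max 177.2 km
Candidate 4: residuals LON 0.1, ISA 0.1, MCB 0.1 → max 0.1 km
Only Candidate 4 has all residuals ≈ 0.

Candidate 4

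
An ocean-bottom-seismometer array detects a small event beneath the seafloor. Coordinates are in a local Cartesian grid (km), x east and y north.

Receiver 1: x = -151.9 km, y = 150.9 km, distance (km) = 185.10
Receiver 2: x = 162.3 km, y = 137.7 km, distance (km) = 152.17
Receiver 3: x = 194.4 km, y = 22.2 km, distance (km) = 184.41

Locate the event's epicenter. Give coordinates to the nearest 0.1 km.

20.3 km east, 83.0 km north

Circle about each station: (x + 151.9)² + (y − 150.9)² = 185.10²; (x − 162.3)² + (y − 137.7)² = 152.17²; (x − 194.4)² + (y − 22.2)² = 184.41².
Subtracting the Receiver 1 equation from the Receiver 2 and Receiver 3 equations removes the quadratic terms:
628.4 x − 26.4 y = 10564.46
692.6 x − 257.4 y = -7305.26
Solving the 2×2 system: x ≈ 20.3, y ≈ 83.0 km.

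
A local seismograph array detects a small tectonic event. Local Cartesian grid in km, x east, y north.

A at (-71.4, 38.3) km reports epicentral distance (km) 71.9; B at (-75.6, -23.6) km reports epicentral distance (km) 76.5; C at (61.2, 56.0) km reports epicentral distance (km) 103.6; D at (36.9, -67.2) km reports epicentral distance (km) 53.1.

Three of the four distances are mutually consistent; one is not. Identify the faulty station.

A

Solve using three stations at a time. Using B, C, D (subtract circle equations pairwise → linear system) gives (x, y) ≈ (0.8, -28.2).
Distances from that point to each station vs reported:
  A: calculated 98.2 vs reported 71.9 → residual 26.3 km
  B: calculated 76.5 vs reported 76.5 → residual 0.0 km
  C: calculated 103.6 vs reported 103.6 → residual 0.0 km
  D: calculated 53.1 vs reported 53.1 → residual 0.0 km
B, C, D are mutually consistent (residuals ≈ 0); A is off by 26.3 km.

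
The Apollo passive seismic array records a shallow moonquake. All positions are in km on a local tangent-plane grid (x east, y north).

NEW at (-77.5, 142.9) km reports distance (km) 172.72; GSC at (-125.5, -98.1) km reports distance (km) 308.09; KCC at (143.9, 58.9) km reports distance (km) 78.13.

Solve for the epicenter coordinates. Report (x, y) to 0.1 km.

Circle about each station: (x + 77.5)² + (y − 142.9)² = 172.72²; (x + 125.5)² + (y + 98.1)² = 308.09²; (x − 143.9)² + (y − 58.9)² = 78.13².
Subtracting pairs of circle equations eliminates x²+y² and gives linear equations (the radical axes):
-96.0 x − 482.0 y = -66140.05
442.8 x − 168.0 y = 21477.66
Solving the 2×2 system: x ≈ 93.5, y ≈ 118.6 km.
Check against NEW (with the unrounded x, y): √((x + 77.5)²+(y − 142.9)²) = 172.72 ≈ 172.72 km. ✓

x ≈ 93.5 km, y ≈ 118.6 km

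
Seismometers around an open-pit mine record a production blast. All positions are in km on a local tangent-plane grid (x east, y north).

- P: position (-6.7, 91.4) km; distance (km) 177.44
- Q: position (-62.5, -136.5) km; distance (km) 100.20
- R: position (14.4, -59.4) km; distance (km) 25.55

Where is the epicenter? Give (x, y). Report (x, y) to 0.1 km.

(22.6, -83.6)

Circle about each station: (x + 6.7)² + (y − 91.4)² = 177.44²; (x + 62.5)² + (y + 136.5)² = 100.20²; (x − 14.4)² + (y + 59.4)² = 25.55².
Subtracting the P equation from the Q and R equations removes the quadratic terms:
-111.6 x − 455.8 y = 35584.56
42.2 x − 301.6 y = 26169.02
Solving the 2×2 system: x ≈ 22.6, y ≈ -83.6 km.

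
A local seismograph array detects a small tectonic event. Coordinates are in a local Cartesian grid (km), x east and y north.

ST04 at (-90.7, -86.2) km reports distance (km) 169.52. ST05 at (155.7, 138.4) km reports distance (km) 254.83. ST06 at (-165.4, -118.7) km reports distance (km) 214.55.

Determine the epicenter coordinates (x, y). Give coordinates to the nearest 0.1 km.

Circle about each station: (x + 90.7)² + (y + 86.2)² = 169.52²; (x − 155.7)² + (y − 138.4)² = 254.83²; (x + 165.4)² + (y + 118.7)² = 214.55².
Subtracting the ST04 equation from the ST05 and ST06 equations removes the quadratic terms:
492.8 x + 449.2 y = -8461.18
-149.4 x − 65.0 y = 8495.25
Solving the 2×2 system: x ≈ -93.1, y ≈ 83.3 km.

x ≈ -93.1 km, y ≈ 83.3 km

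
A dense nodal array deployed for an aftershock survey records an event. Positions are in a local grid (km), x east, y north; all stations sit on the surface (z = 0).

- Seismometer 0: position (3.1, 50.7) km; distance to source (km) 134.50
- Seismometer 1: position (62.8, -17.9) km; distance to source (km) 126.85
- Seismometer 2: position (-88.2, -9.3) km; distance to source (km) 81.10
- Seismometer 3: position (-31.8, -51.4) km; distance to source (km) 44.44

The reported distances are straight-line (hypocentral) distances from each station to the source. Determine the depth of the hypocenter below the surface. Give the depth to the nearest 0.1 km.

Each station gives a sphere (x−x_i)² + (y−y_i)² + z² = d_i² (stations at z=0).
Subtracting the Seismometer 0 sphere from Seismometer 1 and Seismometer 2: z² cancels, leaving linear equations in x and y:
119.4 x − 137.2 y = 3683.48
-182.6 x − 120.0 y = 16798.67
Solving: x ≈ -47.301, y ≈ -68.012 km (keep extra digits for the depth step; rounded: -47.3, -68.0).
Then from the Seismometer 0 sphere: z² = 134.50² − (x − 3.1)² − (y − 50.7)² with x = -47.301, y = -68.012, so z ≈ 38.177 ≈ 38.2 km.

depth ≈ 38.2 km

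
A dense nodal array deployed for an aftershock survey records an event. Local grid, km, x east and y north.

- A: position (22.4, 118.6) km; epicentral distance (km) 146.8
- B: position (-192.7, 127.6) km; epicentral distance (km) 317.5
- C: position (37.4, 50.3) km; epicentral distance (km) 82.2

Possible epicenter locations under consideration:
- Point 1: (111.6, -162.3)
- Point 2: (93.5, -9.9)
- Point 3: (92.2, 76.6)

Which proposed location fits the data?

Point 2

For each candidate, compare |candidate − station| to the reported distance:
Point 1: residuals A 147.9, B 102.8, C 143.0 → max 147.9 km
Point 2: residuals A 0.1, B 0.0, C 0.1 → max 0.1 km
Point 3: residuals A 65.3, B 28.1, C 21.4 → max 65.3 km
Only Point 2 has all residuals ≈ 0.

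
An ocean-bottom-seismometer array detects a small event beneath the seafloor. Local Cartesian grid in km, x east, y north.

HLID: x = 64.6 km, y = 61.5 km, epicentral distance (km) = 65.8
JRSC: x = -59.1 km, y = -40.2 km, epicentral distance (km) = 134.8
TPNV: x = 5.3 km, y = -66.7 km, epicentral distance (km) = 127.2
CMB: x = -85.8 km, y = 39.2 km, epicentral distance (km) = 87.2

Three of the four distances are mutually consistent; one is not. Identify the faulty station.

Solve using three stations at a time. Using HLID, TPNV, CMB (subtract circle equations pairwise → linear system) gives (x, y) ≈ (-1.2, 60.3).
Distances from that point to each station vs reported:
  HLID: calculated 65.8 vs reported 65.8 → residual 0.0 km
  JRSC: calculated 116.0 vs reported 134.8 → residual 18.8 km
  TPNV: calculated 127.2 vs reported 127.2 → residual 0.0 km
  CMB: calculated 87.2 vs reported 87.2 → residual 0.0 km
HLID, TPNV, CMB are mutually consistent (residuals ≈ 0); JRSC is off by 18.8 km.

JRSC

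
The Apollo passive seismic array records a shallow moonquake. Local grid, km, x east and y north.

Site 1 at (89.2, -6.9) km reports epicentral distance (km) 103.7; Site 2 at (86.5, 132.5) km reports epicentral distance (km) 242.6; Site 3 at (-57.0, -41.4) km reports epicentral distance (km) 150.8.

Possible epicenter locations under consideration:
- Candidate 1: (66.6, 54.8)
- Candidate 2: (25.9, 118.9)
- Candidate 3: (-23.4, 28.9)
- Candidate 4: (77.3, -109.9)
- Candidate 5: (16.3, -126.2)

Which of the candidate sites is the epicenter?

For each candidate, compare |candidate − station| to the reported distance:
Candidate 1: residuals Site 1 38.0, Site 2 162.4, Site 3 5.8 → max 162.4 km
Candidate 2: residuals Site 1 37.1, Site 2 180.5, Site 3 29.7 → max 180.5 km
Candidate 3: residuals Site 1 14.5, Site 2 91.6, Site 3 72.9 → max 91.6 km
Candidate 4: residuals Site 1 0.0, Site 2 0.0, Site 3 0.0 → max 0.0 km
Candidate 5: residuals Site 1 36.1, Site 2 25.5, Site 3 38.7 → max 38.7 km
Only Candidate 4 has all residuals ≈ 0.

Candidate 4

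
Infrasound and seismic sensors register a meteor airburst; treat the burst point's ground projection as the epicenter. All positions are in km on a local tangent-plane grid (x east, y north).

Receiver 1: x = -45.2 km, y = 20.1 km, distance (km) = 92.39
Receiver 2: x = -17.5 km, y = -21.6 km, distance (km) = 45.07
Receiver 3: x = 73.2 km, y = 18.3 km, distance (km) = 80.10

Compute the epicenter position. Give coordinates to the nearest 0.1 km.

(22.0, -43.3)

Circle about each station: (x + 45.2)² + (y − 20.1)² = 92.39²; (x + 17.5)² + (y + 21.6)² = 45.07²; (x − 73.2)² + (y − 18.3)² = 80.10².
Subtracting pairs of circle equations eliminates x²+y² and gives linear equations (the radical axes):
55.4 x − 83.4 y = 4830.37
236.8 x − 3.6 y = 5365.98
Solving the 2×2 system: x ≈ 22.0, y ≈ -43.3 km.
Check against Receiver 1 (with the unrounded x, y): √((x + 45.2)²+(y − 20.1)²) = 92.39 ≈ 92.39 km. ✓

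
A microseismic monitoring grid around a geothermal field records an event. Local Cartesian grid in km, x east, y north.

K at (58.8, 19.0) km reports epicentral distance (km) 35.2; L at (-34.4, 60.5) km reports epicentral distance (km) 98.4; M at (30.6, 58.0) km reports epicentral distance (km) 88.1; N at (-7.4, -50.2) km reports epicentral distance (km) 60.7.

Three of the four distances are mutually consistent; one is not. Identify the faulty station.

M

Solve using three stations at a time. Using K, L, N (subtract circle equations pairwise → linear system) gives (x, y) ≈ (36.2, -8.0).
Distances from that point to each station vs reported:
  K: calculated 35.2 vs reported 35.2 → residual 0.0 km
  L: calculated 98.4 vs reported 98.4 → residual 0.0 km
  M: calculated 66.2 vs reported 88.1 → residual 21.9 km
  N: calculated 60.7 vs reported 60.7 → residual 0.0 km
K, L, N are mutually consistent (residuals ≈ 0); M is off by 21.9 km.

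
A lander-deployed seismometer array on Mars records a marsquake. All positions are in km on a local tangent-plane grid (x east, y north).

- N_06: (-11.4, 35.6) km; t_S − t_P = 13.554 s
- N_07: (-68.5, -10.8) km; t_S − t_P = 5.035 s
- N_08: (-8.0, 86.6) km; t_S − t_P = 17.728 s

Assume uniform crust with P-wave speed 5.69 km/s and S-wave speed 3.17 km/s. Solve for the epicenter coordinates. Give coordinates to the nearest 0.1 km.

Distance from S−P lag: d = Δt · v_P v_S / (v_P − v_S) = Δt · (5.69·3.17)/(5.69−3.17) ≈ 7.1577·Δt.
So d_N_06 = 97.01, d_N_07 = 36.04, d_N_08 = 126.89 km.
Circle about each station: (x + 11.4)² + (y − 35.6)² = 97.01²; (x + 68.5)² + (y + 10.8)² = 36.04²; (x + 8.0)² + (y − 86.6)² = 126.89².
Subtracting pairs of circle equations eliminates x²+y² and gives linear equations (the radical axes):
-114.2 x − 92.8 y = 11523.63
6.8 x + 102.0 y = -523.89
Solving the 2×2 system: x ≈ -102.3, y ≈ 1.7 km.
Check against N_06 (with the unrounded x, y): √((x + 11.4)²+(y − 35.6)²) = 97.00 ≈ 97.01 km. ✓

(-102.3, 1.7)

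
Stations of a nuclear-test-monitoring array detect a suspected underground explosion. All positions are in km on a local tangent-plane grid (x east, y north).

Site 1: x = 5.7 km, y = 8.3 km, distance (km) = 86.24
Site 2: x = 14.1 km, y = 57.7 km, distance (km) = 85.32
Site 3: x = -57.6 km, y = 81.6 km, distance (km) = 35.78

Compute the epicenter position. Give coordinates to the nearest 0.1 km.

(-70.7, 48.3)

Circle about each station: (x − 5.7)² + (y − 8.3)² = 86.24²; (x − 14.1)² + (y − 57.7)² = 85.32²; (x + 57.6)² + (y − 81.6)² = 35.78².
Subtracting the Site 1 equation from the Site 2 and Site 3 equations removes the quadratic terms:
16.8 x + 98.8 y = 3584.56
-126.6 x + 146.6 y = 16032.07
Solving the 2×2 system: x ≈ -70.7, y ≈ 48.3 km.
Check against Site 1 (with the unrounded x, y): √((x − 5.7)²+(y − 8.3)²) = 86.24 ≈ 86.24 km. ✓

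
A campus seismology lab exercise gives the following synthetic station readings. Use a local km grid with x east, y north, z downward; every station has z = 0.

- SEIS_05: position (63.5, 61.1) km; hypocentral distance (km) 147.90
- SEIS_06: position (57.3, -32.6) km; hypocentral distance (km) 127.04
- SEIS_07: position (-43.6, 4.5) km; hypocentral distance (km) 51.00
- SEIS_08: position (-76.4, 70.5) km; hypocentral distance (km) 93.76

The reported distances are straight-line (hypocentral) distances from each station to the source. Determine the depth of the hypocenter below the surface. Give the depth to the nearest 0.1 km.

Each station gives a sphere (x−x_i)² + (y−y_i)² + z² = d_i² (stations at z=0).
Subtracting the SEIS_05 sphere from SEIS_06 and SEIS_07: z² cancels, leaving linear equations in x and y:
-12.4 x − 187.4 y = 2315.84
-214.2 x − 113.2 y = 13429.16
Solving: x ≈ -58.199, y ≈ -8.507 km (keep extra digits for the depth step; rounded: -58.2, -8.5).
Then from the SEIS_05 sphere: z² = 147.90² − (x − 63.5)² − (y − 61.1)² with x = -58.199, y = -8.507, so z ≈ 47.102 ≈ 47.1 km.

47.1 km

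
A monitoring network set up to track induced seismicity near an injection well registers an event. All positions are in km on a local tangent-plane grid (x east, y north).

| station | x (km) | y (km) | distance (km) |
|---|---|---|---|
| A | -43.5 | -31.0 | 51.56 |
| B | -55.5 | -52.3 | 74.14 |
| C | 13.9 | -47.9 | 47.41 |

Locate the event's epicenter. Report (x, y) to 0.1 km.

-0.4 km east, -2.7 km north

Circle about each station: (x + 43.5)² + (y + 31.0)² = 51.56²; (x + 55.5)² + (y + 52.3)² = 74.14²; (x − 13.9)² + (y + 47.9)² = 47.41².
Subtracting pairs of circle equations eliminates x²+y² and gives linear equations (the radical axes):
-24.0 x − 42.6 y = 123.98
114.8 x − 33.8 y = 45.10
Solving the 2×2 system: x ≈ -0.4, y ≈ -2.7 km.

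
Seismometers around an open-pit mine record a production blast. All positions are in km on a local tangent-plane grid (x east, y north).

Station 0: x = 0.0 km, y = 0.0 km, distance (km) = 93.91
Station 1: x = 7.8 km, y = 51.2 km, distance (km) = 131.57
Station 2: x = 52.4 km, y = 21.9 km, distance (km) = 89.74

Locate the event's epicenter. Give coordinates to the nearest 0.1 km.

Circle about each station: x² + y² = 93.91²; (x − 7.8)² + (y − 51.2)² = 131.57²; (x − 52.4)² + (y − 21.9)² = 89.74².
Subtracting the Station 0 equation from the Station 1 and Station 2 equations removes the quadratic terms:
15.6 x + 102.4 y = -5809.30
104.8 x + 43.8 y = 3991.19
Solving the 2×2 system: x ≈ 66.0, y ≈ -66.8 km.

x ≈ 66.0 km, y ≈ -66.8 km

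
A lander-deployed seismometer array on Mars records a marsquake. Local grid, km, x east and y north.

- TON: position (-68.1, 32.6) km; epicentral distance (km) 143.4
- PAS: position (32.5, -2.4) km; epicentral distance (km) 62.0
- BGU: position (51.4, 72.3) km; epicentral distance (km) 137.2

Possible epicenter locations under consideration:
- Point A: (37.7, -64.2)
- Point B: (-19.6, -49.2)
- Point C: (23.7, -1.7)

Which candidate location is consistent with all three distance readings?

Point A

For each candidate, compare |candidate − station| to the reported distance:
Point A: residuals TON 0.0, PAS 0.0, BGU 0.0 → max 0.0 km
Point B: residuals TON 48.3, PAS 8.0, BGU 3.5 → max 48.3 km
Point C: residuals TON 45.4, PAS 53.2, BGU 58.2 → max 58.2 km
Only Point A has all residuals ≈ 0.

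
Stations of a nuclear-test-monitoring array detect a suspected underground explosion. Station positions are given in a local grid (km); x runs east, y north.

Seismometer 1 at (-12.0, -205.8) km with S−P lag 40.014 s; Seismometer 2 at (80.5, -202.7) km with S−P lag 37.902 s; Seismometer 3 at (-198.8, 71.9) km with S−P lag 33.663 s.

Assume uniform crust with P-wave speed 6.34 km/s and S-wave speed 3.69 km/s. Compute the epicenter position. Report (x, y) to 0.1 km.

(92.3, 131.7)

Distance from S−P lag: d = Δt · v_P v_S / (v_P − v_S) = Δt · (6.34·3.69)/(6.34−3.69) ≈ 8.8282·Δt.
So d_Seismometer 1 = 353.25, d_Seismometer 2 = 334.60, d_Seismometer 3 = 297.18 km.
Circle about each station: (x + 12.0)² + (y + 205.8)² = 353.25²; (x − 80.5)² + (y + 202.7)² = 334.60²; (x + 198.8)² + (y − 71.9)² = 297.18².
Subtracting the Seismometer 1 equation from the Seismometer 2 and Seismometer 3 equations removes the quadratic terms:
185.0 x + 6.2 y = 17898.30
-373.6 x + 555.4 y = 38663.02
Solving the 2×2 system: x ≈ 92.3, y ≈ 131.7 km.
Check against Seismometer 1 (with the unrounded x, y): √((x + 12.0)²+(y + 205.8)²) = 353.28 ≈ 353.25 km. ✓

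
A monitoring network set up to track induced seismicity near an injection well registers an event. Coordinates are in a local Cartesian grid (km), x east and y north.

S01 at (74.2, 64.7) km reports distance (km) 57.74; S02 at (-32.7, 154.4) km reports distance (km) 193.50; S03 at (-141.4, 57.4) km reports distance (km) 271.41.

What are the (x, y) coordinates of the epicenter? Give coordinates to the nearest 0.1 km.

129.9 km east, 49.5 km north

Circle about each station: (x − 74.2)² + (y − 64.7)² = 57.74²; (x + 32.7)² + (y − 154.4)² = 193.50²; (x + 141.4)² + (y − 57.4)² = 271.41².
Subtracting the S01 equation from the S02 and S03 equations removes the quadratic terms:
-213.8 x + 179.4 y = -18891.42
-431.2 x − 14.6 y = -56732.49
Solving the 2×2 system: x ≈ 129.9, y ≈ 49.5 km.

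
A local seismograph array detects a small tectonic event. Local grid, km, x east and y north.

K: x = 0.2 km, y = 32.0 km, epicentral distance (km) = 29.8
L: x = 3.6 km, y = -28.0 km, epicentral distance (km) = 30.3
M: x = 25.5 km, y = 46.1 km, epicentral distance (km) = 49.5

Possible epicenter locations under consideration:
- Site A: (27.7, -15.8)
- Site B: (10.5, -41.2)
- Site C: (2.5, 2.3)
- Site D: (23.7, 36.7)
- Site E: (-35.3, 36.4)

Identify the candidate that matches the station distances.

For each candidate, compare |candidate − station| to the reported distance:
Site A: residuals K 25.3, L 3.3, M 12.4 → max 25.3 km
Site B: residuals K 44.1, L 15.4, M 39.1 → max 44.1 km
Site C: residuals K 0.0, L 0.0, M 0.0 → max 0.0 km
Site D: residuals K 5.8, L 37.5, M 39.9 → max 39.9 km
Site E: residuals K 6.0, L 44.9, M 12.1 → max 44.9 km
Only Site C has all residuals ≈ 0.

Site C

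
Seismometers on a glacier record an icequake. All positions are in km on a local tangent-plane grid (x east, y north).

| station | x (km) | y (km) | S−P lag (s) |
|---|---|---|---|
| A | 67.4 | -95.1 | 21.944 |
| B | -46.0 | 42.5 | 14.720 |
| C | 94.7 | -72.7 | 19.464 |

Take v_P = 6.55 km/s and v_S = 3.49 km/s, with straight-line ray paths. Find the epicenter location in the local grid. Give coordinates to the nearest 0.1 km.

Distance from S−P lag: d = Δt · v_P v_S / (v_P − v_S) = Δt · (6.55·3.49)/(6.55−3.49) ≈ 7.4704·Δt.
So d_A = 163.93, d_B = 109.96, d_C = 145.40 km.
Circle about each station: (x − 67.4)² + (y + 95.1)² = 163.93²; (x + 46.0)² + (y − 42.5)² = 109.96²; (x − 94.7)² + (y + 72.7)² = 145.40².
Subtracting the A equation from the B and C equations removes the quadratic terms:
-226.8 x + 275.2 y = 5117.32
54.6 x + 44.8 y = 6398.49
Solving the 2×2 system: x ≈ 60.8, y ≈ 68.7 km.
Check against A (with the unrounded x, y): √((x − 67.4)²+(y + 95.1)²) = 163.94 ≈ 163.93 km. ✓

60.8 km east, 68.7 km north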